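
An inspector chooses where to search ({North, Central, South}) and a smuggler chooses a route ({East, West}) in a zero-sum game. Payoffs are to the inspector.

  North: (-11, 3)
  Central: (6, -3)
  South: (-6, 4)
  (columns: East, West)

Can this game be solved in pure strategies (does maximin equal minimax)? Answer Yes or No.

Row minima: North → -11, Central → -3, South → -6; maximin = -3.
Column maxima: East → 6, West → 4; minimax = 4.
-3 ≠ 4, so no pure-strategy equilibrium exists.

No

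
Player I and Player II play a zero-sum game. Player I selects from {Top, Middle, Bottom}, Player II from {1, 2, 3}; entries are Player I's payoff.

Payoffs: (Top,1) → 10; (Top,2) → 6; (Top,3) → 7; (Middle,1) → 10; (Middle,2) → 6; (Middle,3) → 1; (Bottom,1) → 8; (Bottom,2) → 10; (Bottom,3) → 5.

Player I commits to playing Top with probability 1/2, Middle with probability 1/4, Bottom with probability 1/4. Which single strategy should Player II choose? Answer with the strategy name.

If Player II plays 1, Player I's expected payoff is (1/2)·10 + (1/4)·10 + (1/4)·8 = 19/2.
If Player II plays 2, Player I's expected payoff is (1/2)·6 + (1/4)·6 + (1/4)·10 = 7.
If Player II plays 3, Player I's expected payoff is (1/2)·7 + (1/4)·1 + (1/4)·5 = 5.
Player II minimizes Player I's payoff; the smallest is 5, so the best response is 3.

3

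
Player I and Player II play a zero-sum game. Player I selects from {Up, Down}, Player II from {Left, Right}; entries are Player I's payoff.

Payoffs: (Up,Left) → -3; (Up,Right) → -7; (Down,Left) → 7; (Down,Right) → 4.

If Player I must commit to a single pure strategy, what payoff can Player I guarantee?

4

Row minima: Up → -7, Down → 4.
The best of these is 4.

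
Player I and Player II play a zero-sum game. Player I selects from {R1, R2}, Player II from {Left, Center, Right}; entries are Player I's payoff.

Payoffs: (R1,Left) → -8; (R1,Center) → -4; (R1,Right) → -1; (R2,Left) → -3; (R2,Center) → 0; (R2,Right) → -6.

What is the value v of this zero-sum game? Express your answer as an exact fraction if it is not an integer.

-9/2

Row minima: R1 → -8, R2 → -6; maximin = -6.
Column maxima: Left → -3, Center → 0, Right → -1; minimax = -3.
-6 ≠ -3, so there is no saddle point; optimal play is mixed.
Center is strictly dominated by Left (it gives Player I strictly more in every row), so Player II never plays it.
On the remaining 2×2 (R1, R2 vs Left, Right):
Let Player I play R1 with probability p. Expected payoff against Left: (-8)p + (-3)(1−p) = −5p − 3; against Right: (-1)p + (-6)(1−p) = 5p − 6.
Setting these equal: −5p − 3 = 5p − 6 ⇒ −10p = -3 ⇒ p = 3/10, and the value is (-5)·(3/10) − 3 = -9/2.
For Player II: with q = P(Left), equating R1's and R2's payoffs gives −7q − 1 = 3q − 6 ⇒ q = 1/2.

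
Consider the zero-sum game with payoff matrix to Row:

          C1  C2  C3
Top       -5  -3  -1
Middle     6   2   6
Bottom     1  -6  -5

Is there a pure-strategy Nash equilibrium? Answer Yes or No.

Row minima: Top → -5, Middle → 2, Bottom → -6; maximin = 2.
Column maxima: C1 → 6, C2 → 2, C3 → 6; minimax = 2.
maximin = minimax = 2, so a saddle point exists.

Yes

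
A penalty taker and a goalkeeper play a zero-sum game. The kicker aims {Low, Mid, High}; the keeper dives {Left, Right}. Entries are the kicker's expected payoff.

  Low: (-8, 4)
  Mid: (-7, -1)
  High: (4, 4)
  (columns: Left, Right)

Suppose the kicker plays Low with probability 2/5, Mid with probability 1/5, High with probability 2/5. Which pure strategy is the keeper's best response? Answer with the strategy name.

Left

If the keeper plays Left, the kicker's expected payoff is (2/5)·(-8) + (1/5)·(-7) + (2/5)·4 = -3.
If the keeper plays Right, the kicker's expected payoff is (2/5)·4 + (1/5)·(-1) + (2/5)·4 = 3.
The keeper minimizes the kicker's payoff; the smallest is -3, so the best response is Left.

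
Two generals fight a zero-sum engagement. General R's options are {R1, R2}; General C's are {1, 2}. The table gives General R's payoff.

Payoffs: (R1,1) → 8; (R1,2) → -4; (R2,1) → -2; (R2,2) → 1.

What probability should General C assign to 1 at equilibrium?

Row minima: R1 → -4, R2 → -2; maximin = -2.
Column maxima: 1 → 8, 2 → 1; minimax = 1.
-2 ≠ 1, so there is no saddle point; optimal play is mixed.
Let General R play R1 with probability p. Expected payoff against 1: 8p + (-2)(1−p) = 10p − 2; against 2: (-4)p + 1(1−p) = −5p + 1.
Setting these equal: 10p − 2 = −5p + 1 ⇒ 15p = 3 ⇒ p = 1/5, and the value is (10)·(1/5) − 2 = 0.
For General C: with q = P(1), equating R1's and R2's payoffs gives 12q − 4 = −3q + 1 ⇒ q = 1/3.

1/3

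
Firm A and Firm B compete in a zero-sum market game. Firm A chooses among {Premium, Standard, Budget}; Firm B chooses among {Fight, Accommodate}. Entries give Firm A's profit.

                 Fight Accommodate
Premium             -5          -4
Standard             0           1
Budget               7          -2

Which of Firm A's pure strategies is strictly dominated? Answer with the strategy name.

Premium

Standard gives a strictly higher payoff than Premium against every column: 0 > -5, 1 > -4.
So Premium is strictly dominated and Firm A never plays it.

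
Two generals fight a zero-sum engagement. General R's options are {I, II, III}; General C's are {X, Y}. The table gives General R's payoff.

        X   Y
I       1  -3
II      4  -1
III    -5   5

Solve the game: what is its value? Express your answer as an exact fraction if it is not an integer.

Row minima: I → -3, II → -1, III → -5; maximin = -1.
Column maxima: X → 4, Y → 5; minimax = 4.
-1 ≠ 4, so there is no saddle point; optimal play is mixed.
I is strictly dominated by II, so General R never plays it.
On the remaining 2×2 (II, III vs X, Y):
Let General R play II with probability p. Expected payoff against X: 4p + (-5)(1−p) = 9p − 5; against Y: (-1)p + 5(1−p) = −6p + 5.
Setting these equal: 9p − 5 = −6p + 5 ⇒ 15p = 10 ⇒ p = 2/3, and the value is (9)·(2/3) − 5 = 1.
For General C: with q = P(X), equating II's and III's payoffs gives 5q − 1 = −10q + 5 ⇒ q = 2/5.

1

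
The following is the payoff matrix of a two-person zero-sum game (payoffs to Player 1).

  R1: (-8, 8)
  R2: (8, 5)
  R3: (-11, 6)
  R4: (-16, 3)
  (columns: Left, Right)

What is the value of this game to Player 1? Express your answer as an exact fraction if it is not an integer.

Row minima: R1 → -8, R2 → 5, R3 → -11, R4 → -16; maximin = 5.
Column maxima: Left → 8, Right → 8; minimax = 8.
5 ≠ 8, so there is no saddle point; optimal play is mixed.
R3 is strictly dominated by R1, so Player 1 never plays it.
R4 is strictly dominated by R1, so Player 1 never plays it.
On the remaining 2×2 (R1, R2 vs Left, Right):
Let Player 1 play R1 with probability p. Expected payoff against Left: (-8)p + 8(1−p) = −16p + 8; against Right: 8p + 5(1−p) = 3p + 5.
Setting these equal: −16p + 8 = 3p + 5 ⇒ −19p = -3 ⇒ p = 3/19, and the value is (-16)·(3/19) + 8 = 104/19.
For Player 2: with q = P(Left), equating R1's and R2's payoffs gives −16q + 8 = 3q + 5 ⇒ q = 3/19.

104/19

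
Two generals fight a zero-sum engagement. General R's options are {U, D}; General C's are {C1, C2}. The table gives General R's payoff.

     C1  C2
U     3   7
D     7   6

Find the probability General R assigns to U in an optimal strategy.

1/5

Row minima: U → 3, D → 6; maximin = 6.
Column maxima: C1 → 7, C2 → 7; minimax = 7.
6 ≠ 7, so there is no saddle point; optimal play is mixed.
Let General R play U with probability p. Expected payoff against C1: 3p + 7(1−p) = −4p + 7; against C2: 7p + 6(1−p) = p + 6.
Setting these equal: −4p + 7 = p + 6 ⇒ −5p = -1 ⇒ p = 1/5, and the value is (-4)·(1/5) + 7 = 31/5.
For General C: with q = P(C1), equating U's and D's payoffs gives −4q + 7 = q + 6 ⇒ q = 1/5.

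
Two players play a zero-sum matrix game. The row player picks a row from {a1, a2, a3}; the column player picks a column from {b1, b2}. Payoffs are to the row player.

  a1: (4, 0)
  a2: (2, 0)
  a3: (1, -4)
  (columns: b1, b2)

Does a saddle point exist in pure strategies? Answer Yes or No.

Row minima: a1 → 0, a2 → 0, a3 → -4; maximin = 0.
Column maxima: b1 → 4, b2 → 0; minimax = 0.
maximin = minimax = 0, so a saddle point exists.

Yes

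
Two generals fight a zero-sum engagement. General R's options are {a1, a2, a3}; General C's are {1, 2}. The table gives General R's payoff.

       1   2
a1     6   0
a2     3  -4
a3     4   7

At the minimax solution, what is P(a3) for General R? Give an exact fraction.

Row minima: a1 → 0, a2 → -4, a3 → 4; maximin = 4.
Column maxima: 1 → 6, 2 → 7; minimax = 6.
4 ≠ 6, so there is no saddle point; optimal play is mixed.
a2 is strictly dominated by a1, so General R never plays it.
On the remaining 2×2 (a1, a3 vs 1, 2):
Let General R play a1 with probability p. Expected payoff against 1: 6p + 4(1−p) = 2p + 4; against 2: 0p + 7(1−p) = −7p + 7.
Setting these equal: 2p + 4 = −7p + 7 ⇒ 9p = 3 ⇒ p = 1/3, and the value is (2)·(1/3) + 4 = 14/3.
For General C: with q = P(1), equating a1's and a3's payoffs gives 6q = −3q + 7 ⇒ q = 7/9.

2/3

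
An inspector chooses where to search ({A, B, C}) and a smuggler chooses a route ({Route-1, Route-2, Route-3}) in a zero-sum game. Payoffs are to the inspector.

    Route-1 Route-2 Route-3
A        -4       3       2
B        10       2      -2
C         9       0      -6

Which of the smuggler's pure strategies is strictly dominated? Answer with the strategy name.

Route-3 holds the inspector's payoff strictly below Route-2 in every row: 2 < 3, -2 < 2, -6 < 0.
So Route-2 is strictly dominated for the smuggler.

Route-2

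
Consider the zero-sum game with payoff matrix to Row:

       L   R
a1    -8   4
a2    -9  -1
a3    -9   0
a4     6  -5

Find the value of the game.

-16/23

Row minima: a1 → -8, a2 → -9, a3 → -9, a4 → -5; maximin = -5.
Column maxima: L → 6, R → 4; minimax = 4.
-5 ≠ 4, so there is no saddle point; optimal play is mixed.
a2 is strictly dominated by a1, so Row never plays it.
a3 is strictly dominated by a1, so Row never plays it.
On the remaining 2×2 (a1, a4 vs L, R):
Let Row play a1 with probability p. Expected payoff against L: (-8)p + 6(1−p) = −14p + 6; against R: 4p + (-5)(1−p) = 9p − 5.
Setting these equal: −14p + 6 = 9p − 5 ⇒ −23p = -11 ⇒ p = 11/23, and the value is (-14)·(11/23) + 6 = -16/23.
For Column: with q = P(L), equating a1's and a4's payoffs gives −12q + 4 = 11q − 5 ⇒ q = 9/23.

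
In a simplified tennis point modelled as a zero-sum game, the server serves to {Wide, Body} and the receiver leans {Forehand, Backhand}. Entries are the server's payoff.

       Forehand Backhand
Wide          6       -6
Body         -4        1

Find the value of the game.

-18/17

Row minima: Wide → -6, Body → -4; maximin = -4.
Column maxima: Forehand → 6, Backhand → 1; minimax = 1.
-4 ≠ 1, so there is no saddle point; optimal play is mixed.
Let the server play Wide with probability p. Expected payoff against Forehand: 6p + (-4)(1−p) = 10p − 4; against Backhand: (-6)p + 1(1−p) = −7p + 1.
Setting these equal: 10p − 4 = −7p + 1 ⇒ 17p = 5 ⇒ p = 5/17, and the value is (10)·(5/17) − 4 = -18/17.
For the receiver: with q = P(Forehand), equating Wide's and Body's payoffs gives 12q − 6 = −5q + 1 ⇒ q = 7/17.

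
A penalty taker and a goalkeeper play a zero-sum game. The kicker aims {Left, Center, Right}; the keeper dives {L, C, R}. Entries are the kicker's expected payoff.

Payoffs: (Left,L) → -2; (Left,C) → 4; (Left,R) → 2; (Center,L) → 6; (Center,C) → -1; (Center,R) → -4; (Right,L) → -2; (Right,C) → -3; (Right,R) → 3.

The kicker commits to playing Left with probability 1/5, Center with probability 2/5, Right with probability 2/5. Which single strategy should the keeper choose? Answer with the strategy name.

C

If the keeper plays L, the kicker's expected payoff is (1/5)·(-2) + (2/5)·6 + (2/5)·(-2) = 6/5.
If the keeper plays C, the kicker's expected payoff is (1/5)·4 + (2/5)·(-1) + (2/5)·(-3) = -4/5.
If the keeper plays R, the kicker's expected payoff is (1/5)·2 + (2/5)·(-4) + (2/5)·3 = 0.
The keeper minimizes the kicker's payoff; the smallest is -4/5, so the best response is C.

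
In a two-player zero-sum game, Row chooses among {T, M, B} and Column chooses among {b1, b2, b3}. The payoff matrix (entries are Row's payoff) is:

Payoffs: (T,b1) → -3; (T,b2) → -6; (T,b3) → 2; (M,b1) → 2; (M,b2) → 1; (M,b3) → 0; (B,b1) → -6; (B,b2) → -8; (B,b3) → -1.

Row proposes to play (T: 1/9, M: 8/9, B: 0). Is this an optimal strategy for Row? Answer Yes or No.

Yes

Against b1 this mix gives (1/9)·(-3) + (8/9)·2 = 13/9.
Against b2 this mix gives (1/9)·(-6) + (8/9)·1 = 2/9.
Against b3 this mix gives (1/9)·2 + (8/9)·0 = 2/9.
All of Column's active replies (b2, b3) yield 2/9, and no column does worse for Row. The mix makes Column indifferent and guarantees 2/9, so it is optimal.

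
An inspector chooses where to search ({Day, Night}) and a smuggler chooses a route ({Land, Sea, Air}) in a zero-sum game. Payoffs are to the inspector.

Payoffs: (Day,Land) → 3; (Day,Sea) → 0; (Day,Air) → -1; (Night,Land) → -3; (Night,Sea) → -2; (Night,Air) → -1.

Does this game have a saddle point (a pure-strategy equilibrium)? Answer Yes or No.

Yes

Row minima: Day → -1, Night → -3; maximin = -1.
Column maxima: Land → 3, Sea → 0, Air → -1; minimax = -1.
maximin = minimax = -1, so a saddle point exists.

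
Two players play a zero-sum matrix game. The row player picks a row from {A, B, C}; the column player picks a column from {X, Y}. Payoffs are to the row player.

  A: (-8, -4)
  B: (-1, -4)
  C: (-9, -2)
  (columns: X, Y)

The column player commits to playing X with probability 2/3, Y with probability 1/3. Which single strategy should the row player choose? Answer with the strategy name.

B

Expected payoff of A: (2/3)·(-8) + (1/3)·(-4) = -20/3.
Expected payoff of B: (2/3)·(-1) + (1/3)·(-4) = -2.
Expected payoff of C: (2/3)·(-9) + (1/3)·(-2) = -20/3.
The largest is -2, so the row player's best response is B.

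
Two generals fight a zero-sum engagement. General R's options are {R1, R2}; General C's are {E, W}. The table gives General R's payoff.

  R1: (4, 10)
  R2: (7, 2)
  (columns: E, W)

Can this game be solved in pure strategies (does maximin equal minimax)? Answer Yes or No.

No

Row minima: R1 → 4, R2 → 2; maximin = 4.
Column maxima: E → 7, W → 10; minimax = 7.
4 ≠ 7, so no pure-strategy equilibrium exists.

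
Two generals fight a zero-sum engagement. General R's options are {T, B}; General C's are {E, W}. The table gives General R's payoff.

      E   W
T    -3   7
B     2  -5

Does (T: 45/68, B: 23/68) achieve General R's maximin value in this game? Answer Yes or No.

Against E this mix gives (45/68)·(-3) + (23/68)·2 = -89/68.
Against W this mix gives (45/68)·7 + (23/68)·(-5) = 50/17.
General C will play E, holding General R to -89/68. Shifting weight toward the row that does better against E would raise this floor (the equalizing mix achieves -1/17 against both E and W), so the proposed strategy is not optimal.

No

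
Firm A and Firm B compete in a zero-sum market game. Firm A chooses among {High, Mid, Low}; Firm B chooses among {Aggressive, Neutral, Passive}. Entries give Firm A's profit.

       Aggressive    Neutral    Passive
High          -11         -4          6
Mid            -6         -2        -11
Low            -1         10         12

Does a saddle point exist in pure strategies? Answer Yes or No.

Yes

Row minima: High → -11, Mid → -11, Low → -1; maximin = -1.
Column maxima: Aggressive → -1, Neutral → 10, Passive → 12; minimax = -1.
maximin = minimax = -1, so a saddle point exists.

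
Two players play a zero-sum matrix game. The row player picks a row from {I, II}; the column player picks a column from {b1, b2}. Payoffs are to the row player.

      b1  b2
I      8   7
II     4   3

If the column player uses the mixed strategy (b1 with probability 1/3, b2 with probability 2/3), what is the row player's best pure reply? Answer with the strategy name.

I

Expected payoff of I: (1/3)·8 + (2/3)·7 = 22/3.
Expected payoff of II: (1/3)·4 + (2/3)·3 = 10/3.
The largest is 22/3, so the row player's best response is I.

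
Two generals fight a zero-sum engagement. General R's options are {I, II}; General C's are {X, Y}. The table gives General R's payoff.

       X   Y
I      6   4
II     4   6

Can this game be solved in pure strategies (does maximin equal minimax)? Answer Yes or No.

No

Row minima: I → 4, II → 4; maximin = 4.
Column maxima: X → 6, Y → 6; minimax = 6.
4 ≠ 6, so no pure-strategy equilibrium exists.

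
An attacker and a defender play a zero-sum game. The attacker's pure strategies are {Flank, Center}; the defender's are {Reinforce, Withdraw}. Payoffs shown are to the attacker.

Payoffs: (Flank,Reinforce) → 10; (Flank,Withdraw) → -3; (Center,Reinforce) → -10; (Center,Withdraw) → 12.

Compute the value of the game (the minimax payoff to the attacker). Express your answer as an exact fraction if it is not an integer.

Row minima: Flank → -3, Center → -10; maximin = -3.
Column maxima: Reinforce → 10, Withdraw → 12; minimax = 10.
-3 ≠ 10, so there is no saddle point; optimal play is mixed.
Let the attacker play Flank with probability p. Expected payoff against Reinforce: 10p + (-10)(1−p) = 20p − 10; against Withdraw: (-3)p + 12(1−p) = −15p + 12.
Setting these equal: 20p − 10 = −15p + 12 ⇒ 35p = 22 ⇒ p = 22/35, and the value is (20)·(22/35) − 10 = 18/7.
For the defender: with q = P(Reinforce), equating Flank's and Center's payoffs gives 13q − 3 = −22q + 12 ⇒ q = 3/7.

18/7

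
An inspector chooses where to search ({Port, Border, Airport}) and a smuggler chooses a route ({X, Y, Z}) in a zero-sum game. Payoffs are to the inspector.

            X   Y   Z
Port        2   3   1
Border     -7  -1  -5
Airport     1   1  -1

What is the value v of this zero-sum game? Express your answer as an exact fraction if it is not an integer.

1

Row minima: Port → 1, Border → -7, Airport → -1; maximin = 1.
Column maxima: X → 2, Y → 3, Z → 1; minimax = 1.
Since maximin = minimax = 1, there is a saddle point and the value is 1.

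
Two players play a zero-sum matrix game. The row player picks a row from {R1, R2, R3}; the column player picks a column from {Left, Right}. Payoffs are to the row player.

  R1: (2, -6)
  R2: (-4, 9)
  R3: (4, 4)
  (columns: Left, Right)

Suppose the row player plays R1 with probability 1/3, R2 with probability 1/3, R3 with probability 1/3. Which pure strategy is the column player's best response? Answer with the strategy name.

Left

If the column player plays Left, the row player's expected payoff is (1/3)·2 + (1/3)·(-4) + (1/3)·4 = 2/3.
If the column player plays Right, the row player's expected payoff is (1/3)·(-6) + (1/3)·9 + (1/3)·4 = 7/3.
The column player minimizes the row player's payoff; the smallest is 2/3, so the best response is Left.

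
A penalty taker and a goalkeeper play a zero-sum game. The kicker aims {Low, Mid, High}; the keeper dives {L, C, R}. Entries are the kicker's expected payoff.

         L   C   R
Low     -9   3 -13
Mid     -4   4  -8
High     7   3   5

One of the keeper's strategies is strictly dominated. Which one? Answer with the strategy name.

R holds the kicker's payoff strictly below L in every row: -13 < -9, -8 < -4, 5 < 7.
So L is strictly dominated for the keeper.

L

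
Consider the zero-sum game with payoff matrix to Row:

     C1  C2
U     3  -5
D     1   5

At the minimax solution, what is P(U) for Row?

Row minima: U → -5, D → 1; maximin = 1.
Column maxima: C1 → 3, C2 → 5; minimax = 3.
1 ≠ 3, so there is no saddle point; optimal play is mixed.
Let Row play U with probability p. Expected payoff against C1: 3p + 1(1−p) = 2p + 1; against C2: (-5)p + 5(1−p) = −10p + 5.
Setting these equal: 2p + 1 = −10p + 5 ⇒ 12p = 4 ⇒ p = 1/3, and the value is (2)·(1/3) + 1 = 5/3.
For Column: with q = P(C1), equating U's and D's payoffs gives 8q − 5 = −4q + 5 ⇒ q = 5/6.

1/3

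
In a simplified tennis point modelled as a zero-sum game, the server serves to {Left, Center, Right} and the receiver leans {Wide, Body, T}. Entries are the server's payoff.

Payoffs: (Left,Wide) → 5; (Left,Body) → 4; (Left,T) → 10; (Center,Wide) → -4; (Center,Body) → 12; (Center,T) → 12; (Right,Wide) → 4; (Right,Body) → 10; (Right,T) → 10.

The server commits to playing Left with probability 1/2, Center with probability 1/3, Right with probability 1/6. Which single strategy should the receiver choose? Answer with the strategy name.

If the receiver plays Wide, the server's expected payoff is (1/2)·5 + (1/3)·(-4) + (1/6)·4 = 11/6.
If the receiver plays Body, the server's expected payoff is (1/2)·4 + (1/3)·12 + (1/6)·10 = 23/3.
If the receiver plays T, the server's expected payoff is (1/2)·10 + (1/3)·12 + (1/6)·10 = 32/3.
The receiver minimizes the server's payoff; the smallest is 11/6, so the best response is Wide.

Wide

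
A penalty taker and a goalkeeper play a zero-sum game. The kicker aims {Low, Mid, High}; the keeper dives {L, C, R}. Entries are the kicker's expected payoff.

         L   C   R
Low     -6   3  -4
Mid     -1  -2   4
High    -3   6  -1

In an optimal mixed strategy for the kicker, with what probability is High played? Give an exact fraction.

1/10

Row minima: Low → -6, Mid → -2, High → -3; maximin = -2.
Column maxima: L → -1, C → 6, R → 4; minimax = -1.
-2 ≠ -1, so there is no saddle point; optimal play is mixed.
Low is strictly dominated by High, so the kicker never plays it.
R is strictly dominated by L (it gives the kicker strictly more in every row), so the keeper never plays it.
On the remaining 2×2 (Mid, High vs L, C):
Let the kicker play Mid with probability p. Expected payoff against L: (-1)p + (-3)(1−p) = 2p − 3; against C: (-2)p + 6(1−p) = −8p + 6.
Setting these equal: 2p − 3 = −8p + 6 ⇒ 10p = 9 ⇒ p = 9/10, and the value is (2)·(9/10) − 3 = -6/5.
For the keeper: with q = P(L), equating Mid's and High's payoffs gives q − 2 = −9q + 6 ⇒ q = 4/5.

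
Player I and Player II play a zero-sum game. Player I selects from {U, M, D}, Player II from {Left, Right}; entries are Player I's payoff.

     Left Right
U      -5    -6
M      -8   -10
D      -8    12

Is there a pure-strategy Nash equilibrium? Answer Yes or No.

Row minima: U → -6, M → -10, D → -8; maximin = -6.
Column maxima: Left → -5, Right → 12; minimax = -5.
-6 ≠ -5, so no pure-strategy equilibrium exists.

No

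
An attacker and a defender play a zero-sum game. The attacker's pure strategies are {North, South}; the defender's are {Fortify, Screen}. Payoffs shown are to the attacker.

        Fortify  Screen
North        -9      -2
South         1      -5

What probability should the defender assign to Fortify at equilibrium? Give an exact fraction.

3/13

Row minima: North → -9, South → -5; maximin = -5.
Column maxima: Fortify → 1, Screen → -2; minimax = -2.
-5 ≠ -2, so there is no saddle point; optimal play is mixed.
Let the attacker play North with probability p. Expected payoff against Fortify: (-9)p + 1(1−p) = −10p + 1; against Screen: (-2)p + (-5)(1−p) = 3p − 5.
Setting these equal: −10p + 1 = 3p − 5 ⇒ −13p = -6 ⇒ p = 6/13, and the value is (-10)·(6/13) + 1 = -47/13.
For the defender: with q = P(Fortify), equating North's and South's payoffs gives −7q − 2 = 6q − 5 ⇒ q = 3/13.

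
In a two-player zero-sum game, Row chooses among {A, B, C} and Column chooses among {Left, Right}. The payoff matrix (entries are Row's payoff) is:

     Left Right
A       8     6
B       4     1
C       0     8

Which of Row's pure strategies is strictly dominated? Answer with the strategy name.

B

A gives a strictly higher payoff than B against every column: 8 > 4, 6 > 1.
So B is strictly dominated and Row never plays it.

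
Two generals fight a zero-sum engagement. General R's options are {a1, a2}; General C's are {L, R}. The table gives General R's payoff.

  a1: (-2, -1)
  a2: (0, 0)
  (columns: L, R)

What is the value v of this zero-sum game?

Row minima: a1 → -2, a2 → 0; maximin = 0.
Column maxima: L → 0, R → 0; minimax = 0.
Since maximin = minimax = 0, there is a saddle point and the value is 0.

0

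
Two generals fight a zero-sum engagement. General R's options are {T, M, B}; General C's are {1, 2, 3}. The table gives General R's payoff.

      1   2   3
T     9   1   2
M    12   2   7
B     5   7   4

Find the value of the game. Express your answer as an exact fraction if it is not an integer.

41/8

Row minima: T → 1, M → 2, B → 4; maximin = 4.
Column maxima: 1 → 12, 2 → 7, 3 → 7; minimax = 7.
4 ≠ 7, so there is no saddle point; optimal play is mixed.
T is strictly dominated by M, so General R never plays it.
1 is strictly dominated by 3 (it gives General R strictly more in every row), so General C never plays it.
On the remaining 2×2 (M, B vs 2, 3):
Let General R play M with probability p. Expected payoff against 2: 2p + 7(1−p) = −5p + 7; against 3: 7p + 4(1−p) = 3p + 4.
Setting these equal: −5p + 7 = 3p + 4 ⇒ −8p = -3 ⇒ p = 3/8, and the value is (-5)·(3/8) + 7 = 41/8.
For General C: with q = P(2), equating M's and B's payoffs gives −5q + 7 = 3q + 4 ⇒ q = 3/8.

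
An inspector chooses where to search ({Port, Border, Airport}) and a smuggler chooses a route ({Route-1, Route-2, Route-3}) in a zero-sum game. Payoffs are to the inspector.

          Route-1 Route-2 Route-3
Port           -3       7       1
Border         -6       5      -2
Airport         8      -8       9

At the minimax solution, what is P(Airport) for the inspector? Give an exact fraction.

Row minima: Port → -3, Border → -6, Airport → -8; maximin = -3.
Column maxima: Route-1 → 8, Route-2 → 7, Route-3 → 9; minimax = 7.
-3 ≠ 7, so there is no saddle point; optimal play is mixed.
Border is strictly dominated by Port, so the inspector never plays it.
Route-3 is strictly dominated by Route-1 (it gives the inspector strictly more in every row), so the smuggler never plays it.
On the remaining 2×2 (Port, Airport vs Route-1, Route-2):
Let the inspector play Port with probability p. Expected payoff against Route-1: (-3)p + 8(1−p) = −11p + 8; against Route-2: 7p + (-8)(1−p) = 15p − 8.
Setting these equal: −11p + 8 = 15p − 8 ⇒ −26p = -16 ⇒ p = 8/13, and the value is (-11)·(8/13) + 8 = 16/13.
For the smuggler: with q = P(Route-1), equating Port's and Airport's payoffs gives −10q + 7 = 16q − 8 ⇒ q = 15/26.

5/13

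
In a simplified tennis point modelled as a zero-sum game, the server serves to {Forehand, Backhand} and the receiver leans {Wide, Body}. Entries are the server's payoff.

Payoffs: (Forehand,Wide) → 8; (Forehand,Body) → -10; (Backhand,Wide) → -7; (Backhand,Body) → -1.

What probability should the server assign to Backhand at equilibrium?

3/4

Row minima: Forehand → -10, Backhand → -7; maximin = -7.
Column maxima: Wide → 8, Body → -1; minimax = -1.
-7 ≠ -1, so there is no saddle point; optimal play is mixed.
Let the server play Forehand with probability p. Expected payoff against Wide: 8p + (-7)(1−p) = 15p − 7; against Body: (-10)p + (-1)(1−p) = −9p − 1.
Setting these equal: 15p − 7 = −9p − 1 ⇒ 24p = 6 ⇒ p = 1/4, and the value is (15)·(1/4) − 7 = -13/4.
For the receiver: with q = P(Wide), equating Forehand's and Backhand's payoffs gives 18q − 10 = −6q − 1 ⇒ q = 3/8.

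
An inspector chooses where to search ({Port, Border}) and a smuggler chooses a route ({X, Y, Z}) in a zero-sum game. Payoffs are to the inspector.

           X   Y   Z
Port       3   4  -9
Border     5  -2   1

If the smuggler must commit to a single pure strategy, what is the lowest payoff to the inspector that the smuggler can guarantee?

Column maxima: X → 5, Y → 4, Z → 1.
The smallest of these is 1.

1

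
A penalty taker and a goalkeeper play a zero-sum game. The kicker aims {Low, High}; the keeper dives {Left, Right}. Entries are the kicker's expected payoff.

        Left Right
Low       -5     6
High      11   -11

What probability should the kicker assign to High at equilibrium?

1/3

Row minima: Low → -5, High → -11; maximin = -5.
Column maxima: Left → 11, Right → 6; minimax = 6.
-5 ≠ 6, so there is no saddle point; optimal play is mixed.
Let the kicker play Low with probability p. Expected payoff against Left: (-5)p + 11(1−p) = −16p + 11; against Right: 6p + (-11)(1−p) = 17p − 11.
Setting these equal: −16p + 11 = 17p − 11 ⇒ −33p = -22 ⇒ p = 2/3, and the value is (-16)·(2/3) + 11 = 1/3.
For the keeper: with q = P(Left), equating Low's and High's payoffs gives −11q + 6 = 22q − 11 ⇒ q = 17/33.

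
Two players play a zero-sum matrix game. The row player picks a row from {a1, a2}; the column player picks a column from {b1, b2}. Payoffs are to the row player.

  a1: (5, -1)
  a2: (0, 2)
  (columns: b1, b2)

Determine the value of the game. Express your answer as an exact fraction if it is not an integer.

Row minima: a1 → -1, a2 → 0; maximin = 0.
Column maxima: b1 → 5, b2 → 2; minimax = 2.
0 ≠ 2, so there is no saddle point; optimal play is mixed.
Let the row player play a1 with probability p. Expected payoff against b1: 5p + 0(1−p) = 5p; against b2: (-1)p + 2(1−p) = −3p + 2.
Setting these equal: 5p = −3p + 2 ⇒ 8p = 2 ⇒ p = 1/4, and the value is (5)·(1/4) = 5/4.
For the column player: with q = P(b1), equating a1's and a2's payoffs gives 6q − 1 = −2q + 2 ⇒ q = 3/8.

5/4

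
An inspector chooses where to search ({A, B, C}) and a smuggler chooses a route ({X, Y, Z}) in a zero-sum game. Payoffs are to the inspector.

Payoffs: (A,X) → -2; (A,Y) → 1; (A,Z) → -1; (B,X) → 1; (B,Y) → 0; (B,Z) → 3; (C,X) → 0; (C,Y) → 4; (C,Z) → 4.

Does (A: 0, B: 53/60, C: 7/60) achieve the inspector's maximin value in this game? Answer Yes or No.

Against X this mix gives (53/60)·1 + (7/60)·0 = 53/60.
Against Y this mix gives (53/60)·0 + (7/60)·4 = 7/15.
Against Z this mix gives (53/60)·3 + (7/60)·4 = 187/60.
The smuggler will play Y, holding the inspector to 7/15. Shifting weight toward the row that does better against Y would raise this floor (the equalizing mix achieves 4/5 against both Y and X), so the proposed strategy is not optimal.

No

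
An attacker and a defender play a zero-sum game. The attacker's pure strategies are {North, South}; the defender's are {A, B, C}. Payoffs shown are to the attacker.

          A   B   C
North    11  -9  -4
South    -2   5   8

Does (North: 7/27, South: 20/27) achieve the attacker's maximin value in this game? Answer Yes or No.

Against A this mix gives (7/27)·11 + (20/27)·(-2) = 37/27.
Against B this mix gives (7/27)·(-9) + (20/27)·5 = 37/27.
Against C this mix gives (7/27)·(-4) + (20/27)·8 = 44/9.
All of the defender's active replies (A, B) yield 37/27, and no column does worse for the attacker. The mix makes the defender indifferent and guarantees 37/27, so it is optimal.

Yes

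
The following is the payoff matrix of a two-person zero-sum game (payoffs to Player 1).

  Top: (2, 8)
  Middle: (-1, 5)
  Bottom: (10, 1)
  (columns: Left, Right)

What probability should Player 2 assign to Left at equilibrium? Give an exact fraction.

7/15

Row minima: Top → 2, Middle → -1, Bottom → 1; maximin = 2.
Column maxima: Left → 10, Right → 8; minimax = 8.
2 ≠ 8, so there is no saddle point; optimal play is mixed.
Middle is strictly dominated by Top, so Player 1 never plays it.
On the remaining 2×2 (Top, Bottom vs Left, Right):
Let Player 1 play Top with probability p. Expected payoff against Left: 2p + 10(1−p) = −8p + 10; against Right: 8p + 1(1−p) = 7p + 1.
Setting these equal: −8p + 10 = 7p + 1 ⇒ −15p = -9 ⇒ p = 3/5, and the value is (-8)·(3/5) + 10 = 26/5.
For Player 2: with q = P(Left), equating Top's and Bottom's payoffs gives −6q + 8 = 9q + 1 ⇒ q = 7/15.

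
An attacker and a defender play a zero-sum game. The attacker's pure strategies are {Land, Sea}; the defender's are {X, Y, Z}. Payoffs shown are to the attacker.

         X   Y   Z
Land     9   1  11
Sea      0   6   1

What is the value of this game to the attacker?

27/7

Row minima: Land → 1, Sea → 0; maximin = 1.
Column maxima: X → 9, Y → 6, Z → 11; minimax = 6.
1 ≠ 6, so there is no saddle point; optimal play is mixed.
Z is strictly dominated by X (it gives the attacker strictly more in every row), so the defender never plays it.
On the remaining 2×2 (Land, Sea vs X, Y):
Let the attacker play Land with probability p. Expected payoff against X: 9p + 0(1−p) = 9p; against Y: 1p + 6(1−p) = −5p + 6.
Setting these equal: 9p = −5p + 6 ⇒ 14p = 6 ⇒ p = 3/7, and the value is (9)·(3/7) = 27/7.
For the defender: with q = P(X), equating Land's and Sea's payoffs gives 8q + 1 = −6q + 6 ⇒ q = 5/14.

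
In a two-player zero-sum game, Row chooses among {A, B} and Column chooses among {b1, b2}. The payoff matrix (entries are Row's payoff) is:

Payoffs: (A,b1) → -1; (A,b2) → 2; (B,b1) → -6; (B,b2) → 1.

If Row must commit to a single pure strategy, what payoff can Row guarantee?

-1

Row minima: A → -1, B → -6.
The best of these is -1.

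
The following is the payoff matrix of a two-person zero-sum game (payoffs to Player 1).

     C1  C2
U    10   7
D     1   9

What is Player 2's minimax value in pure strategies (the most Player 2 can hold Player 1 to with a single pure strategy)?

9

Column maxima: C1 → 10, C2 → 9.
The smallest of these is 9.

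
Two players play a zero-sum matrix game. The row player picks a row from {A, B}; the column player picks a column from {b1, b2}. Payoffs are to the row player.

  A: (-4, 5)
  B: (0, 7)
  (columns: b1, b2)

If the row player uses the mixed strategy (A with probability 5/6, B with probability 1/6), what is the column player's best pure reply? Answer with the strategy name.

If the column player plays b1, the row player's expected payoff is (5/6)·(-4) + (1/6)·0 = -10/3.
If the column player plays b2, the row player's expected payoff is (5/6)·5 + (1/6)·7 = 16/3.
The column player minimizes the row player's payoff; the smallest is -10/3, so the best response is b1.

b1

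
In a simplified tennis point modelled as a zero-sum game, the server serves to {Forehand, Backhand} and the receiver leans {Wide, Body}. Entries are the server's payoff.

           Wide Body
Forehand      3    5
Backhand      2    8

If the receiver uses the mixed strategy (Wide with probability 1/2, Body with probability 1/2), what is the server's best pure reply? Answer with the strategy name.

Expected payoff of Forehand: (1/2)·3 + (1/2)·5 = 4.
Expected payoff of Backhand: (1/2)·2 + (1/2)·8 = 5.
The largest is 5, so the server's best response is Backhand.

Backhand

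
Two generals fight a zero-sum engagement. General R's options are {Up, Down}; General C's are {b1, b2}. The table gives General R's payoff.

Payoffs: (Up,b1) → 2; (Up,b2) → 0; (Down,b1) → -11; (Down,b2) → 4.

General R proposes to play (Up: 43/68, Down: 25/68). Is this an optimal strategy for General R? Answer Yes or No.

Against b1 this mix gives (43/68)·2 + (25/68)·(-11) = -189/68.
Against b2 this mix gives (43/68)·0 + (25/68)·4 = 25/17.
General C will play b1, holding General R to -189/68. Shifting weight toward the row that does better against b1 would raise this floor (the equalizing mix achieves 8/17 against both b1 and b2), so the proposed strategy is not optimal.

No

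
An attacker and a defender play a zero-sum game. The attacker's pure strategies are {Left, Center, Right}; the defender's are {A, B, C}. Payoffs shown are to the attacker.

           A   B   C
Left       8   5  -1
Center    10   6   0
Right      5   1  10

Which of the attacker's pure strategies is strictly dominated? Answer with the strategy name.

Center gives a strictly higher payoff than Left against every column: 10 > 8, 6 > 5, 0 > -1.
So Left is strictly dominated and the attacker never plays it.

Left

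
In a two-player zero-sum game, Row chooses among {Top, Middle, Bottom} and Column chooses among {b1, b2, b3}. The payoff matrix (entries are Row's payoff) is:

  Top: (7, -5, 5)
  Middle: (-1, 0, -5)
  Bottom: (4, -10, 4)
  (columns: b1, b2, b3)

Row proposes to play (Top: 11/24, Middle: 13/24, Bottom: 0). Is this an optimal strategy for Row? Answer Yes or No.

No

Against b1 this mix gives (11/24)·7 + (13/24)·(-1) = 8/3.
Against b2 this mix gives (11/24)·(-5) + (13/24)·0 = -55/24.
Against b3 this mix gives (11/24)·5 + (13/24)·(-5) = -5/12.
Column will play b2, holding Row to -55/24. Shifting weight toward the row that does better against b2 would raise this floor (the equalizing mix achieves -5/3 against both b2 and b3), so the proposed strategy is not optimal.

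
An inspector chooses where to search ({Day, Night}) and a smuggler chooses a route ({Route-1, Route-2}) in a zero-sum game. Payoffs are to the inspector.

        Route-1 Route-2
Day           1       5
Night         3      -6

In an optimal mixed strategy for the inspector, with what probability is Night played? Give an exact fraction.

4/13

Row minima: Day → 1, Night → -6; maximin = 1.
Column maxima: Route-1 → 3, Route-2 → 5; minimax = 3.
1 ≠ 3, so there is no saddle point; optimal play is mixed.
Let the inspector play Day with probability p. Expected payoff against Route-1: 1p + 3(1−p) = −2p + 3; against Route-2: 5p + (-6)(1−p) = 11p − 6.
Setting these equal: −2p + 3 = 11p − 6 ⇒ −13p = -9 ⇒ p = 9/13, and the value is (-2)·(9/13) + 3 = 21/13.
For the smuggler: with q = P(Route-1), equating Day's and Night's payoffs gives −4q + 5 = 9q − 6 ⇒ q = 11/13.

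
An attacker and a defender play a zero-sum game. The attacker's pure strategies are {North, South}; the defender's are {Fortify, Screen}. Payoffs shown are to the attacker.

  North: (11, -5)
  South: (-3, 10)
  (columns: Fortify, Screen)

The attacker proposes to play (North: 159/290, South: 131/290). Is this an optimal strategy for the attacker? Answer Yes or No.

No

Against Fortify this mix gives (159/290)·11 + (131/290)·(-3) = 678/145.
Against Screen this mix gives (159/290)·(-5) + (131/290)·10 = 103/58.
The defender will play Screen, holding the attacker to 103/58. Shifting weight toward the row that does better against Screen would raise this floor (the equalizing mix achieves 95/29 against both Screen and Fortify), so the proposed strategy is not optimal.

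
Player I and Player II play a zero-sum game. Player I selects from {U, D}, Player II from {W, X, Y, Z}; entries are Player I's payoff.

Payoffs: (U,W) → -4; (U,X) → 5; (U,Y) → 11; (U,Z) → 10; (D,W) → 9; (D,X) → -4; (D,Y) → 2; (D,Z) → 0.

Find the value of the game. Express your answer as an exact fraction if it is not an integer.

29/22

Row minima: U → -4, D → -4; maximin = -4.
Column maxima: W → 9, X → 5, Y → 11, Z → 10; minimax = 5.
-4 ≠ 5, so there is no saddle point; optimal play is mixed.
Y is strictly dominated by X (it gives Player I strictly more in every row), so Player II never plays it.
Z is strictly dominated by X (it gives Player I strictly more in every row), so Player II never plays it.
On the remaining 2×2 (U, D vs W, X):
Let Player I play U with probability p. Expected payoff against W: (-4)p + 9(1−p) = −13p + 9; against X: 5p + (-4)(1−p) = 9p − 4.
Setting these equal: −13p + 9 = 9p − 4 ⇒ −22p = -13 ⇒ p = 13/22, and the value is (-13)·(13/22) + 9 = 29/22.
For Player II: with q = P(W), equating U's and D's payoffs gives −9q + 5 = 13q − 4 ⇒ q = 9/22.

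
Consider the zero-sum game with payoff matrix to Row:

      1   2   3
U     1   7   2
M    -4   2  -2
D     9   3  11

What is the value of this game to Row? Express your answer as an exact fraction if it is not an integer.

Row minima: U → 1, M → -4, D → 3; maximin = 3.
Column maxima: 1 → 9, 2 → 7, 3 → 11; minimax = 7.
3 ≠ 7, so there is no saddle point; optimal play is mixed.
M is strictly dominated by U, so Row never plays it.
3 is strictly dominated by 1 (it gives Row strictly more in every row), so Column never plays it.
On the remaining 2×2 (U, D vs 1, 2):
Let Row play U with probability p. Expected payoff against 1: 1p + 9(1−p) = −8p + 9; against 2: 7p + 3(1−p) = 4p + 3.
Setting these equal: −8p + 9 = 4p + 3 ⇒ −12p = -6 ⇒ p = 1/2, and the value is (-8)·(1/2) + 9 = 5.
For Column: with q = P(1), equating U's and D's payoffs gives −6q + 7 = 6q + 3 ⇒ q = 1/3.

5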